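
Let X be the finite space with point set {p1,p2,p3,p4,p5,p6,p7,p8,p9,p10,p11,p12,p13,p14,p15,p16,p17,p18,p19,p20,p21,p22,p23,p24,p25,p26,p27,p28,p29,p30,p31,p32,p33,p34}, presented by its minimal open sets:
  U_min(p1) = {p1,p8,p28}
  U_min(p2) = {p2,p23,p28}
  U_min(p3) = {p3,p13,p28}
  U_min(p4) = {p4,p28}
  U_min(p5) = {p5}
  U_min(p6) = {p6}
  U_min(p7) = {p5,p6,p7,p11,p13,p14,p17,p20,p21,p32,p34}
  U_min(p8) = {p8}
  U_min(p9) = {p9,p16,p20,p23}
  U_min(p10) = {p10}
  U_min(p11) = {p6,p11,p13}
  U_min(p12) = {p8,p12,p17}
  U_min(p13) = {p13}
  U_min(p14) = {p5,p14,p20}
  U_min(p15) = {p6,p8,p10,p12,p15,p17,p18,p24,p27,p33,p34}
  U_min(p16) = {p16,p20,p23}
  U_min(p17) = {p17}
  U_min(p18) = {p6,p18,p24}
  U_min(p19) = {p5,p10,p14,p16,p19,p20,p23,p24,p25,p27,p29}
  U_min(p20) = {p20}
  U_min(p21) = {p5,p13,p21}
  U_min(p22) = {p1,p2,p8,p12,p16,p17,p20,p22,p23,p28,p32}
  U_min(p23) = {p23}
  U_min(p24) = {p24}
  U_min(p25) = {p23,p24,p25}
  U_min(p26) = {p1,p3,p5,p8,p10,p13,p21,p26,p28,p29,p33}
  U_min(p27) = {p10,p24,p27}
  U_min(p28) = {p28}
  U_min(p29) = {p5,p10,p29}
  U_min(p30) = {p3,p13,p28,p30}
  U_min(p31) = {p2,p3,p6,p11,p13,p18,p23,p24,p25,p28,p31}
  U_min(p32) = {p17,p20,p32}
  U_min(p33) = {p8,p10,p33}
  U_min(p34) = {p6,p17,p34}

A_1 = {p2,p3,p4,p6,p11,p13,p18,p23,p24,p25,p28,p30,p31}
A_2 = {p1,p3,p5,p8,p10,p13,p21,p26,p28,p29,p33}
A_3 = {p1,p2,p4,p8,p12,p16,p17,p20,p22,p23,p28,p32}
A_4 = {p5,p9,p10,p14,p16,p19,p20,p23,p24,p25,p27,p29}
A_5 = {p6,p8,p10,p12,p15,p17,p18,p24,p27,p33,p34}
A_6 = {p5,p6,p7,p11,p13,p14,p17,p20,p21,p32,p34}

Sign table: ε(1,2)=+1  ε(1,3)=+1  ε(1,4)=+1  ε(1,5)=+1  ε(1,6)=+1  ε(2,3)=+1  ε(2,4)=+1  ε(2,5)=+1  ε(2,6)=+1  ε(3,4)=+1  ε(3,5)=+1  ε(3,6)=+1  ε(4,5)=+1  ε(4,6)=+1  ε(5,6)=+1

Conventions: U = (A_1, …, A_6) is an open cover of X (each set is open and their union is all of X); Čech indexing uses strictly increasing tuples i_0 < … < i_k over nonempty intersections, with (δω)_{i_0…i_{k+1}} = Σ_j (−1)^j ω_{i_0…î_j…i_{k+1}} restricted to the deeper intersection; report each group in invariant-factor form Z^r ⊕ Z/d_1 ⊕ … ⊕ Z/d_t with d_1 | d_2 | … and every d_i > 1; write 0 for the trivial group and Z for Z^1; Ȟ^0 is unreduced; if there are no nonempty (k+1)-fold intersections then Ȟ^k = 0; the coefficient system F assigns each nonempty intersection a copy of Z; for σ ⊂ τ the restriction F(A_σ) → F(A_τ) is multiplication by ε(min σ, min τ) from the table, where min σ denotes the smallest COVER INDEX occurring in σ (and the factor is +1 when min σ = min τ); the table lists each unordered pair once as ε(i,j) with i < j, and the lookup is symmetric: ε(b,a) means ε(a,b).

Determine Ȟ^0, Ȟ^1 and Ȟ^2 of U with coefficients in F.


Ȟ^0 = Z, Ȟ^1 = 0, Ȟ^2 = Z/2

nonempty intersections:
  A12={p3,p13,p28} A13={p2,p4,p23,p28} A14={p23,p24,p25} A15={p6,p18,p24} A16={p6,p11,p13} A23={p1,p8,p28} A24={p5,p10,p29} A25={p8,p10,p33} A26={p5,p13,p21} A34={p16,p20,p23} A35={p8,p12,p17} A36={p17,p20,p32} A45={p10,p24,p27} A46={p5,p14,p20} A56={p6,p17,p34}
  A123={p28} A126={p13} A134={p23} A145={p24} A156={p6} A235={p8} A245={p10} A246={p5} A346={p20} A356={p17}
C dims 6,15,10; δ0: rk 5, SNF 1^5; δ1: rk 10, SNF 1^9·2
Ȟ^0: (6−5)−0=1 ⇒ Z
Ȟ^1: (15−10)−5=0 ⇒ 0
Ȟ^2: (10−0)−10=0 plus torsion [2] ⇒ Z/2


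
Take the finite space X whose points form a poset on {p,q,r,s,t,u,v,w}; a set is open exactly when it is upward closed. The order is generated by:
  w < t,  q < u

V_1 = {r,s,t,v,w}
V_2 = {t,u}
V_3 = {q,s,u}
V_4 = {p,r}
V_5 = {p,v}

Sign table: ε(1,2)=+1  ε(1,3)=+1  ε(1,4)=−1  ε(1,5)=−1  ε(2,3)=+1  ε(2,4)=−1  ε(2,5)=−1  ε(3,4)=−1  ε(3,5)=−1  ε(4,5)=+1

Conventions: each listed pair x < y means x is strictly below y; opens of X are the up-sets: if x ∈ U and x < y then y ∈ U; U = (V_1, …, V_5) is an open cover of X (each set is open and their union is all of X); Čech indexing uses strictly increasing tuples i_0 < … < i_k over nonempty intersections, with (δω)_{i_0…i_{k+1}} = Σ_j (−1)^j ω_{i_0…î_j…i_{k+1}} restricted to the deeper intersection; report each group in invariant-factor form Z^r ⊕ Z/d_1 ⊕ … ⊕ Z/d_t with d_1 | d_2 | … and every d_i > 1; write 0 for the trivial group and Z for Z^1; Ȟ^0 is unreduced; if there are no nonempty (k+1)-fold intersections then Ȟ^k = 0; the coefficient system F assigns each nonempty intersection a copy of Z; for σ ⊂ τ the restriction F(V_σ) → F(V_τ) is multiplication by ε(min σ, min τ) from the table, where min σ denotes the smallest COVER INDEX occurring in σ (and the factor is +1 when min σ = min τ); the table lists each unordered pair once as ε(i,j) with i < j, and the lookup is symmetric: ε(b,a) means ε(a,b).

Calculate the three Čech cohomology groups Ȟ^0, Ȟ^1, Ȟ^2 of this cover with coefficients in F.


intersection data:
  V12={t} V13={s} V14={r} V15={v} V23={u} V45={p}
C dims 5,6; δ0: rk 4, SNF 1^4
Ȟ^0 = (5 − 4) − 0 = 1, so Ȟ^0 ≅ Z
Ȟ^1 = (6 − 0) − 4 = 2, so Ȟ^1 ≅ Z^2
Ȟ^2 = (0 − 0) − 0 = 0, so Ȟ^2 ≅ 0

Ȟ^0(U;F) ≅ Z, Ȟ^1(U;F) ≅ Z^2, Ȟ^2(U;F) ≅ 0


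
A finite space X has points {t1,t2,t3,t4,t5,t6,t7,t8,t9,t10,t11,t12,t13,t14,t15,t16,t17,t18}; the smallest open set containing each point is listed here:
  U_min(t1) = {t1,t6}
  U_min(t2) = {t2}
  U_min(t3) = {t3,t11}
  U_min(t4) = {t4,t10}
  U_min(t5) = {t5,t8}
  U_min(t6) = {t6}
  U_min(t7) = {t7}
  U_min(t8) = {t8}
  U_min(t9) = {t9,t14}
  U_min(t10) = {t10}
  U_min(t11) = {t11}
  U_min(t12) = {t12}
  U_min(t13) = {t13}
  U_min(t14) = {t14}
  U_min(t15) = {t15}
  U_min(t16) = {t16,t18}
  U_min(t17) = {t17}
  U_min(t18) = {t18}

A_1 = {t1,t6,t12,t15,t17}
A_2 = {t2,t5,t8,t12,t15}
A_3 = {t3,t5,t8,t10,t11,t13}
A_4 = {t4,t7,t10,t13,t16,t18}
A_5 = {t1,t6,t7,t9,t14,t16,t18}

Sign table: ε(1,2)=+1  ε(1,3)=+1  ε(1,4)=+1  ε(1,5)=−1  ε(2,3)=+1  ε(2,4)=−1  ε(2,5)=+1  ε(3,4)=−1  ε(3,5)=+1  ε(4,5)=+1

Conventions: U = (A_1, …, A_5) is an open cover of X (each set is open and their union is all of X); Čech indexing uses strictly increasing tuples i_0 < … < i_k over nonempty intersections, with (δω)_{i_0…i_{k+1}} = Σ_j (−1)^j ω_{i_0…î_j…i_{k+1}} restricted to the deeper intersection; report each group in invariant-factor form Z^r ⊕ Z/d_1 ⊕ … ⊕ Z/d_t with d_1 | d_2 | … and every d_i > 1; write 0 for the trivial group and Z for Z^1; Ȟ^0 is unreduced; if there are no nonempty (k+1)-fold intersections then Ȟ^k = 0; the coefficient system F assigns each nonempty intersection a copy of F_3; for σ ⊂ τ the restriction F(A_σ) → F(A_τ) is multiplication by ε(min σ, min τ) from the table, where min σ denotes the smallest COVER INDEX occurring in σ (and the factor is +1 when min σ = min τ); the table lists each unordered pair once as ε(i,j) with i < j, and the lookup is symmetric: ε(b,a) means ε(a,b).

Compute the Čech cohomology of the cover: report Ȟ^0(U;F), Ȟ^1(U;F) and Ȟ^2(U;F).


nonempty overlaps:
  A12={t12,t15} A15={t1,t6} A23={t5,t8} A34={t10,t13} A45={t7,t16,t18}
C dims 5,5; δ0: rk_F3 4
degree 0: 5−4−0 = 1 → Ȟ^0 ≅ Z/3
degree 1: 5−0−4 = 1 → Ȟ^1 ≅ Z/3
degree 2: 0−0−0 = 0 → Ȟ^2 ≅ 0

Ȟ^0(U;F) ≅ Z/3,  Ȟ^1(U;F) ≅ Z/3,  Ȟ^2(U;F) ≅ 0


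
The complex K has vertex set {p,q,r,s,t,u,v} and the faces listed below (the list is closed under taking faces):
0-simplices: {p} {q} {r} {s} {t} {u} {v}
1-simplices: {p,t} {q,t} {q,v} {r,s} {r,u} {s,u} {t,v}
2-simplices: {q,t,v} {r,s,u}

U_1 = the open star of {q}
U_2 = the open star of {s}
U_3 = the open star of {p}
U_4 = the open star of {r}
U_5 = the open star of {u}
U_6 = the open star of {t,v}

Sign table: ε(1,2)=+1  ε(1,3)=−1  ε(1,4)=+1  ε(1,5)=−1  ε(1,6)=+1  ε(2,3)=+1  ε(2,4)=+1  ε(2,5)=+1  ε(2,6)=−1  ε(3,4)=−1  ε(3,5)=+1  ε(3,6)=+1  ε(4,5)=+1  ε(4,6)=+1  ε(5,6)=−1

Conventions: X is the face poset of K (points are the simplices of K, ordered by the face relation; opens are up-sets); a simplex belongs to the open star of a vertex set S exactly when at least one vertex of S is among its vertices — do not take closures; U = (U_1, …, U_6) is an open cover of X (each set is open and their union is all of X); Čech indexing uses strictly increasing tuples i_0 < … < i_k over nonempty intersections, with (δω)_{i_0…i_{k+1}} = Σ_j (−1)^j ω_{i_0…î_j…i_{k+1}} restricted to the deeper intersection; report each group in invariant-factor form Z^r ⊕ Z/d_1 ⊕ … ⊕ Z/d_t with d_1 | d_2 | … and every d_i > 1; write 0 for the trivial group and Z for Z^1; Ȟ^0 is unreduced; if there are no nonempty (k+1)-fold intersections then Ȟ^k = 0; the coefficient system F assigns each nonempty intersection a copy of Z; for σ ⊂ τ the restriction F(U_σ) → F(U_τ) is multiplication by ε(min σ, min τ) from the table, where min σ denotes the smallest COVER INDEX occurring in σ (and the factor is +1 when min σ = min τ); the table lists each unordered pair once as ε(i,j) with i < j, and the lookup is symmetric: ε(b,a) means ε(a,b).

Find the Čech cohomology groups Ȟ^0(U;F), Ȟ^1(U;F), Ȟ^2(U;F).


cover nerve:
  U1={{q},{q,t},{q,v},{q,t,v}} U2={{s},{r,s},{s,u},{r,s,u}} U3={{p},{p,t}} U4={{r},{r,s},{r,u},{r,s,u}} U5={{u},{r,u},{s,u},{r,s,u}} U6={{t},{v},{p,t},{q,t},{q,v},{t,v},{q,t,v}}
  U16={{q,t},{q,v},{q,t,v}} U24={{r,s},{r,s,u}} U25={{s,u},{r,s,u}} U36={{p,t}} U45={{r,u},{r,s,u}}
  U245={{r,s,u}}
C dims 6,5,1; δ0: rk 4, SNF 1^4; δ1: rk 1, SNF 1^1
Ȟ^0: (6−4)−0=2 ⇒ Z^2
Ȟ^1: (5−1)−4=0 ⇒ 0
Ȟ^2: (1−0)−1=0 ⇒ 0

Ȟ^0 ≅ Z^2; Ȟ^1 ≅ 0; Ȟ^2 ≅ 0


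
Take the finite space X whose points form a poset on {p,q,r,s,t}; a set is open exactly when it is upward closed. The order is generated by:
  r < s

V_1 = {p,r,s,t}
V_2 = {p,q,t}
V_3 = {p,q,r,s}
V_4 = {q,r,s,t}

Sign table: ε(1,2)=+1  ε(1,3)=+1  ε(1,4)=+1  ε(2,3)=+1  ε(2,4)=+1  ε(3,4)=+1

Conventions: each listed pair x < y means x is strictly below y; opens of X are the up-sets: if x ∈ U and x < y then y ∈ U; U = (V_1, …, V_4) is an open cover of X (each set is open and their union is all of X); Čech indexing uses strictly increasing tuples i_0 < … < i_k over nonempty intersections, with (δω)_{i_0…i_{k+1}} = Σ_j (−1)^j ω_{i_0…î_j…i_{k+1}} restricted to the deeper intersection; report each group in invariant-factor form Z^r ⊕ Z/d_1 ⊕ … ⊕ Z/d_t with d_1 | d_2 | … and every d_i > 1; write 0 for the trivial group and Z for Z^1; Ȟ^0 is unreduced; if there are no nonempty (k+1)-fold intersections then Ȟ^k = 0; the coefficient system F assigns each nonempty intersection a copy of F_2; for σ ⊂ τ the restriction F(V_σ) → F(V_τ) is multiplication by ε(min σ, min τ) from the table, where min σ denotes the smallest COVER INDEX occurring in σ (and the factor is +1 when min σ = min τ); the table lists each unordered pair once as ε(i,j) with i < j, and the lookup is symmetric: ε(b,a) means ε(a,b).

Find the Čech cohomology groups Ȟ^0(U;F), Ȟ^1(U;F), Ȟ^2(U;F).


Ȟ^0(U;F) ≅ Z/2, Ȟ^1(U;F) ≅ 0 and Ȟ^2(U;F) ≅ Z/2

nerve of the cover:
  V12={p,t} V13={p,r,s} V14={r,s,t} V23={p,q} V24={q,t} V34={q,r,s}
  V123={p} V124={t} V134={r,s} V234={q}
C dims 4,6,4; δ0: rk_F2 3; δ1: rk_F2 3
Ȟ^0 = (4 − 3) − 0 = 1, so Ȟ^0 ≅ Z/2
Ȟ^1 = (6 − 3) − 3 = 0, so Ȟ^1 ≅ 0
Ȟ^2 = (4 − 0) − 3 = 1, so Ȟ^2 ≅ Z/2


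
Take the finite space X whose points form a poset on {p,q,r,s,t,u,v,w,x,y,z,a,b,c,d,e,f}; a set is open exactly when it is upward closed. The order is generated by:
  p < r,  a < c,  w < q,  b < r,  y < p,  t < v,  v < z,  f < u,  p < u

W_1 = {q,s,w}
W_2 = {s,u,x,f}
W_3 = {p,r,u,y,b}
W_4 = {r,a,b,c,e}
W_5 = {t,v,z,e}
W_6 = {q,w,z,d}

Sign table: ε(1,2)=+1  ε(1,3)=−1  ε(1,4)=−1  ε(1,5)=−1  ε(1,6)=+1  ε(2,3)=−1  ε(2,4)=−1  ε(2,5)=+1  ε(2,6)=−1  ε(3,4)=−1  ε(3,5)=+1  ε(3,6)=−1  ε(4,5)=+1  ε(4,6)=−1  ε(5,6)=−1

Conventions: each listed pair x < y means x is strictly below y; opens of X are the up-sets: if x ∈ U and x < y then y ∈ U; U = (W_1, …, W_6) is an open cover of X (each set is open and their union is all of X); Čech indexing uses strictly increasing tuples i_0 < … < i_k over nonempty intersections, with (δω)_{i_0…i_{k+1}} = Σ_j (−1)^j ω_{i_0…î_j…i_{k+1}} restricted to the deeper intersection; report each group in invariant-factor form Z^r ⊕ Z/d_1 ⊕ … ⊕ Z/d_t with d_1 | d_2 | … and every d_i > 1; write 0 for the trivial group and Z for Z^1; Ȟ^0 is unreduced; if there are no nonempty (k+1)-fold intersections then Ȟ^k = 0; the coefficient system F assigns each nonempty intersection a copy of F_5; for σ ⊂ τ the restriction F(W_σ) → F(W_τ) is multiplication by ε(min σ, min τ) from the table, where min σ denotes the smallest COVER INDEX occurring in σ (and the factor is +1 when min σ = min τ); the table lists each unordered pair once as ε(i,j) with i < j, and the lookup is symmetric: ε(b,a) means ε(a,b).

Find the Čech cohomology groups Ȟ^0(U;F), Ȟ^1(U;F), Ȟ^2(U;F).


nonempty overlaps:
  W12={s} W16={q,w} W23={u} W34={r,b} W45={e} W56={z}
C dims 6,6; δ0: rk_F5 6
degree 0: 6−6−0 = 0 → Ȟ^0 ≅ 0
degree 1: 6−0−6 = 0 → Ȟ^1 ≅ 0
degree 2: 0−0−0 = 0 → Ȟ^2 ≅ 0

Ȟ^0 ≅ 0; Ȟ^1 ≅ 0; Ȟ^2 ≅ 0


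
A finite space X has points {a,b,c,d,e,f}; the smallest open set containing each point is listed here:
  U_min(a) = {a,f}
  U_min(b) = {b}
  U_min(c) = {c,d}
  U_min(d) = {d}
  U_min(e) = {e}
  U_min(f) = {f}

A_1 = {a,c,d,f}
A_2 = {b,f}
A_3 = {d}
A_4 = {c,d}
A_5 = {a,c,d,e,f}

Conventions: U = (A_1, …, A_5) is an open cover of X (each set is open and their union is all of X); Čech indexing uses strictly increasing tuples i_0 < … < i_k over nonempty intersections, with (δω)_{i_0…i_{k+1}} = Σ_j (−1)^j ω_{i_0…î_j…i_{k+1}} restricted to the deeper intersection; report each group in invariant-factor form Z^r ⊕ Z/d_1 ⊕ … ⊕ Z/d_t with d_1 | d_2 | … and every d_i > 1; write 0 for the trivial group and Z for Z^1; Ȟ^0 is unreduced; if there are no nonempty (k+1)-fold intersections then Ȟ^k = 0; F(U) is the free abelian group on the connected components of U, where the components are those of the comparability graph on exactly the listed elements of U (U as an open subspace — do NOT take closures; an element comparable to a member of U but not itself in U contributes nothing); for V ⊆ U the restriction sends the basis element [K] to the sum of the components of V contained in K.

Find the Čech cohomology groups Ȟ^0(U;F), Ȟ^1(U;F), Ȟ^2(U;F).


nerve of the cover:
  A12={f} A13={d} A14={c,d} A15={a,c,d,f} A25={f} A34={d} A35={d} A45={c,d}
  A125={f} A134={d} A135={d} A145={c,d} A345={d}
  A1345={d}
components per intersection:
  A1: {a,f} {c,d}
  A2: {b} {f}
  A3: {d}
  A4: {c,d}
  A5: {a,f} {c,d} {e}
  A12: {f}
  A13: {d}
  A14: {c,d}
  A15: {a,f} {c,d}
  A25: {f}
  A34: {d}
  A35: {d}
  A45: {c,d}
  A125: {f}
  A134: {d}
  A135: {d}
  A145: {c,d}
  A345: {d}
  A1345: {d}
C dims 9,9,5,1; δ0: rk 5, SNF 1^5; δ1: rk 4, SNF 1^4; δ2: rk 1, SNF 1^1
Ȟ^0 = (9 − 5) − 0 = 4, so Ȟ^0 ≅ Z^4
Ȟ^1 = (9 − 4) − 5 = 0, so Ȟ^1 ≅ 0
Ȟ^2 = (5 − 1) − 4 = 0, so Ȟ^2 ≅ 0

Ȟ^0 ≅ Z^4, Ȟ^1 ≅ 0 and Ȟ^2 ≅ 0


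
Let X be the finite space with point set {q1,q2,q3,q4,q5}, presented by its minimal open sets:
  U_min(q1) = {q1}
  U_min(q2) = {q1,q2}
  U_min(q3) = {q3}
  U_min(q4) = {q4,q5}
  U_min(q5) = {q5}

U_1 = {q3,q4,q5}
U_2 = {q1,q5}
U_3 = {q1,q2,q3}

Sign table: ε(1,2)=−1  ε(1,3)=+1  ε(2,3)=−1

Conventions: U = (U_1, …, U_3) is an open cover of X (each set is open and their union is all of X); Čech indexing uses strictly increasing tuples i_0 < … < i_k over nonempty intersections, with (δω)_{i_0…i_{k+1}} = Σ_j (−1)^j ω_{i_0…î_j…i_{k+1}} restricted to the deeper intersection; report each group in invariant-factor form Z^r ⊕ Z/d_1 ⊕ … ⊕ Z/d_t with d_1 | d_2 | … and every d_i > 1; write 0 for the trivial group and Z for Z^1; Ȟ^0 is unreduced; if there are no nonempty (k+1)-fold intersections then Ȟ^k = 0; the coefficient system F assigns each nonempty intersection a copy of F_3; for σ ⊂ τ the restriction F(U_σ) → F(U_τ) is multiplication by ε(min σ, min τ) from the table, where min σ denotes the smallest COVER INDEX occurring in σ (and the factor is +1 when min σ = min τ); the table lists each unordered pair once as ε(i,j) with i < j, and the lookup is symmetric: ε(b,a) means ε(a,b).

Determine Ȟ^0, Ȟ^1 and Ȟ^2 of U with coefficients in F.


Ȟ^0 ≅ Z/3, Ȟ^1 ≅ Z/3 and Ȟ^2 ≅ 0

nonempty overlaps:
  U12={q5} U13={q3} U23={q1}
C dims 3,3; δ0: rk_F3 2
degree 0: 3−2−0 = 1 → Ȟ^0 ≅ Z/3
degree 1: 3−0−2 = 1 → Ȟ^1 ≅ Z/3
degree 2: 0−0−0 = 0 → Ȟ^2 ≅ 0


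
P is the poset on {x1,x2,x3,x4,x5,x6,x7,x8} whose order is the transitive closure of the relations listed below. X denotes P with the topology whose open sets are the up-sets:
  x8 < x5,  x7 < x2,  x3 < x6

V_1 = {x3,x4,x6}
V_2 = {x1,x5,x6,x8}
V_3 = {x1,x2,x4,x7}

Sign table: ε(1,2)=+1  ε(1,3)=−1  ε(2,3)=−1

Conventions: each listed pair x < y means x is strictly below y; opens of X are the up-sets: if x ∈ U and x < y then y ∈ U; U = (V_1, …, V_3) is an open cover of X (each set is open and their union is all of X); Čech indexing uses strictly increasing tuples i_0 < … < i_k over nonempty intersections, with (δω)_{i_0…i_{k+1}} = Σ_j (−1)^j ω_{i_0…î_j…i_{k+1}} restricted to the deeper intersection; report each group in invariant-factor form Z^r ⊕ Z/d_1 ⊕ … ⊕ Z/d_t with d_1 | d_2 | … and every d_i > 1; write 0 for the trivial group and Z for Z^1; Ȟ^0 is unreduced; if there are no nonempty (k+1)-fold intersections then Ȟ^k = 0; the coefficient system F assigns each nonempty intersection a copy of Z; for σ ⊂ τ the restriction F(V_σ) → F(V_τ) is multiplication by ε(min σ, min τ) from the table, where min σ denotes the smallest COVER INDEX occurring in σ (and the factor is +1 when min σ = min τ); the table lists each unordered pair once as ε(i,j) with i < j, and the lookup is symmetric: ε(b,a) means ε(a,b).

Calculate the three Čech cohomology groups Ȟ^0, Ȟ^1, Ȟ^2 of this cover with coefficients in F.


nerve simplices:
  V12={x6} V13={x4} V23={x1}
C dims 3,3; δ0: rk 2, SNF 1^2
degree 0: 3−2−0 = 1 → Ȟ^0 ≅ Z
degree 1: 3−0−2 = 1 → Ȟ^1 ≅ Z
degree 2: 0−0−0 = 0 → Ȟ^2 ≅ 0

Ȟ^0 = Z, Ȟ^1 = Z, Ȟ^2 = 0


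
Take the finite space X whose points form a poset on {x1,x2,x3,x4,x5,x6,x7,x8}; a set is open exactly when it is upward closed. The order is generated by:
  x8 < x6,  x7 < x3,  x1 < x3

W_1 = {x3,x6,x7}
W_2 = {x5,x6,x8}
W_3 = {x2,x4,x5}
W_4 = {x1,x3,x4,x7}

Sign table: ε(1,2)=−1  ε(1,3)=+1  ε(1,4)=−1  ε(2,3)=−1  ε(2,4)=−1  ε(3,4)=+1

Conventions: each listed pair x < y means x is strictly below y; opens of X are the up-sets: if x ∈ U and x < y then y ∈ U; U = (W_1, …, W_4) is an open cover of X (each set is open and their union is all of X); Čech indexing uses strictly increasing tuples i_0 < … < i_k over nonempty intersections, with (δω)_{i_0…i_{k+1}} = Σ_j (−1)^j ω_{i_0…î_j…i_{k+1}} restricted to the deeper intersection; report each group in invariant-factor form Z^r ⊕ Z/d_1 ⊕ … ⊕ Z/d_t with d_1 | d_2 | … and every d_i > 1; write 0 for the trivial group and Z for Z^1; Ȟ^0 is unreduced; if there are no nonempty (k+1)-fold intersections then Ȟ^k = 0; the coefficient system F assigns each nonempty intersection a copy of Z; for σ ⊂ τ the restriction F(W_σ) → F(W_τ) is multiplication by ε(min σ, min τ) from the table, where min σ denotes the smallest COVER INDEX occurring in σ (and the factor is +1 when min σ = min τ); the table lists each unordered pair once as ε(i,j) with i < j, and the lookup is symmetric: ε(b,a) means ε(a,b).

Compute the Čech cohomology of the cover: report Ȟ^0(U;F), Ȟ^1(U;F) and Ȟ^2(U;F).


Ȟ^0(U;F) ≅ 0; Ȟ^1(U;F) ≅ Z/2; Ȟ^2(U;F) ≅ 0

nerve simplices:
  W12={x6} W14={x3,x7} W23={x5} W34={x4}
C dims 4,4; δ0: rk 4, SNF 1^3·2
degree 0: 4−4−0 = 0 → Ȟ^0 ≅ 0
degree 1: 4−0−4 = 0 plus torsion [2] → Ȟ^1 ≅ Z/2
degree 2: 0−0−0 = 0 → Ȟ^2 ≅ 0


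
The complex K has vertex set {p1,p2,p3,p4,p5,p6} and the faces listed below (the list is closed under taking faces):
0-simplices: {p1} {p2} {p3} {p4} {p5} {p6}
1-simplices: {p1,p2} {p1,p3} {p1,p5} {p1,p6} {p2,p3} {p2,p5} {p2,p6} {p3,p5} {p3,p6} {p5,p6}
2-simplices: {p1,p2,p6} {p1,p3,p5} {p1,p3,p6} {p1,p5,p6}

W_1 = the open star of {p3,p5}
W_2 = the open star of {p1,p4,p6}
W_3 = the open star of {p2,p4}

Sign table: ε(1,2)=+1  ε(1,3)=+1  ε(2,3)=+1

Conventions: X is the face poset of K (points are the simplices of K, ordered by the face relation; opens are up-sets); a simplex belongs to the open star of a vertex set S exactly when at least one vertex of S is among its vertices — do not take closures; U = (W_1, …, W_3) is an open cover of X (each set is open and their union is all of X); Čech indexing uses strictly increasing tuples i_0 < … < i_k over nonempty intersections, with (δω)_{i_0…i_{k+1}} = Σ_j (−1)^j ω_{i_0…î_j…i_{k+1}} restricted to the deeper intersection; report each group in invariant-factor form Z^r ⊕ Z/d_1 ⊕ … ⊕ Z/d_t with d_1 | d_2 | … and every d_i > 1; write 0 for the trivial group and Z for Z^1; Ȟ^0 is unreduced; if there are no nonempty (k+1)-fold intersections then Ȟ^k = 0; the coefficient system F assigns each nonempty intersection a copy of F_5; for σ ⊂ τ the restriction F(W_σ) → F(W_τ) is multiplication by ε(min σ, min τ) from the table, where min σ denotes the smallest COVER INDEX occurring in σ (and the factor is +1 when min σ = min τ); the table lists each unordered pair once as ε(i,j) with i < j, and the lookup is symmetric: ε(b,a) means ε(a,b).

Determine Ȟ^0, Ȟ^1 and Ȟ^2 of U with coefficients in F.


Ȟ^0 ≅ Z/5,  Ȟ^1 ≅ Z/5,  Ȟ^2 ≅ 0

cover nerve:
  W1={{p3},{p5},{p1,p3},{p1,p5},{p2,p3},{p2,p5},{p3,p5},{p3,p6},{p5,p6},{p1,p3,p5},{p1,p3,p6},{p1,p5,p6}} W2={{p1},{p4},{p6},{p1,p2},{p1,p3},{p1,p5},{p1,p6},{p2,p6},{p3,p6},{p5,p6},{p1,p2,p6},{p1,p3,p5},{p1,p3,p6},{p1,p5,p6}} W3={{p2},{p4},{p1,p2},{p2,p3},{p2,p5},{p2,p6},{p1,p2,p6}}
  W12={{p1,p3},{p1,p5},{p3,p6},{p5,p6},{p1,p3,p5},{p1,p3,p6},{p1,p5,p6}} W13={{p2,p3},{p2,p5}} W23={{p4},{p1,p2},{p2,p6},{p1,p2,p6}}
C dims 3,3; δ0: rk_F5 2
Ȟ^0: (3−2)−0=1 ⇒ Z/5
Ȟ^1: (3−0)−2=1 ⇒ Z/5
Ȟ^2: (0−0)−0=0 ⇒ 0


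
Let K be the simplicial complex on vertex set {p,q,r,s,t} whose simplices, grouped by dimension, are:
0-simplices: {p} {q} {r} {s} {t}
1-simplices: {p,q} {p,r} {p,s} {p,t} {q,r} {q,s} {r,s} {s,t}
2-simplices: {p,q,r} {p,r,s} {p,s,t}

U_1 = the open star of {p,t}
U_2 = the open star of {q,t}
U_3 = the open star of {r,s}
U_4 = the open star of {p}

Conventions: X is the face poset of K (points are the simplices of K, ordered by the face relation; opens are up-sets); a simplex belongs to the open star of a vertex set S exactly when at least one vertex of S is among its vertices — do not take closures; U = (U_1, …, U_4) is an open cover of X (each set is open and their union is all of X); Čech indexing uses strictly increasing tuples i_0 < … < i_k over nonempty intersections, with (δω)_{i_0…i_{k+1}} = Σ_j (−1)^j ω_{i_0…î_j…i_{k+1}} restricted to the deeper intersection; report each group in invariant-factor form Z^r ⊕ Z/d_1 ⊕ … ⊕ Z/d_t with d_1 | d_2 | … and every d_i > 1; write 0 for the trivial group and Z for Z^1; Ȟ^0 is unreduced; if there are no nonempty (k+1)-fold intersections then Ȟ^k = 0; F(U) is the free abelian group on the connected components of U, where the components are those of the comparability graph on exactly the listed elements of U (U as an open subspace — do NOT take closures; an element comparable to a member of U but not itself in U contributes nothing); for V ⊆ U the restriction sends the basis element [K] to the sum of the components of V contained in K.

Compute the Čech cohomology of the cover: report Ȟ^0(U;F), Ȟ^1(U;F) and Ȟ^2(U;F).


nonempty overlaps:
  U1={{p},{t},{p,q},{p,r},{p,s},{p,t},{s,t},{p,q,r},{p,r,s},{p,s,t}} U2={{q},{t},{p,q},{p,t},{q,r},{q,s},{s,t},{p,q,r},{p,s,t}} U3={{r},{s},{p,r},{p,s},{q,r},{q,s},{r,s},{s,t},{p,q,r},{p,r,s},{p,s,t}} U4={{p},{p,q},{p,r},{p,s},{p,t},{p,q,r},{p,r,s},{p,s,t}}
  U12={{t},{p,q},{p,t},{s,t},{p,q,r},{p,s,t}} U13={{p,r},{p,s},{s,t},{p,q,r},{p,r,s},{p,s,t}} U14={{p},{p,q},{p,r},{p,s},{p,t},{p,q,r},{p,r,s},{p,s,t}} U23={{q,r},{q,s},{s,t},{p,q,r},{p,s,t}} U24={{p,q},{p,t},{p,q,r},{p,s,t}} U34={{p,r},{p,s},{p,q,r},{p,r,s},{p,s,t}}
  U123={{s,t},{p,q,r},{p,s,t}} U124={{p,q},{p,t},{p,q,r},{p,s,t}} U134={{p,r},{p,s},{p,q,r},{p,r,s},{p,s,t}} U234={{p,q,r},{p,s,t}}
  U1234={{p,q,r},{p,s,t}}
components per intersection:
  U1: {{p},{t},{p,q},{p,r},{p,s},{p,t},{s,t},{p,q,r},{p,r,s},{p,s,t}}
  U2: {{q},{p,q},{q,r},{q,s},{p,q,r}} {{t},{p,t},{s,t},{p,s,t}}
  U3: {{r},{s},{p,r},{p,s},{q,r},{q,s},{r,s},{s,t},{p,q,r},{p,r,s},{p,s,t}}
  U4: {{p},{p,q},{p,r},{p,s},{p,t},{p,q,r},{p,r,s},{p,s,t}}
  U12: {{t},{p,t},{s,t},{p,s,t}} {{p,q},{p,q,r}}
  U13: {{p,r},{p,s},{s,t},{p,q,r},{p,r,s},{p,s,t}}
  U14: {{p},{p,q},{p,r},{p,s},{p,t},{p,q,r},{p,r,s},{p,s,t}}
  U23: {{q,r},{p,q,r}} {{q,s}} {{s,t},{p,s,t}}
  U24: {{p,q},{p,q,r}} {{p,t},{p,s,t}}
  U34: {{p,r},{p,s},{p,q,r},{p,r,s},{p,s,t}}
  U123: {{s,t},{p,s,t}} {{p,q,r}}
  U124: {{p,q},{p,q,r}} {{p,t},{p,s,t}}
  U134: {{p,r},{p,s},{p,q,r},{p,r,s},{p,s,t}}
  U234: {{p,q,r}} {{p,s,t}}
  U1234: {{p,q,r}} {{p,s,t}}
C dims 5,10,7,2; δ0: rk 4, SNF 1^4; δ1: rk 5, SNF 1^5; δ2: rk 2, SNF 1^2
degree 0: 5−4−0 = 1 → Ȟ^0 ≅ Z
degree 1: 10−5−4 = 1 → Ȟ^1 ≅ Z
degree 2: 7−2−5 = 0 → Ȟ^2 ≅ 0

Ȟ^0(U;F) ≅ Z, Ȟ^1(U;F) ≅ Z and Ȟ^2(U;F) ≅ 0


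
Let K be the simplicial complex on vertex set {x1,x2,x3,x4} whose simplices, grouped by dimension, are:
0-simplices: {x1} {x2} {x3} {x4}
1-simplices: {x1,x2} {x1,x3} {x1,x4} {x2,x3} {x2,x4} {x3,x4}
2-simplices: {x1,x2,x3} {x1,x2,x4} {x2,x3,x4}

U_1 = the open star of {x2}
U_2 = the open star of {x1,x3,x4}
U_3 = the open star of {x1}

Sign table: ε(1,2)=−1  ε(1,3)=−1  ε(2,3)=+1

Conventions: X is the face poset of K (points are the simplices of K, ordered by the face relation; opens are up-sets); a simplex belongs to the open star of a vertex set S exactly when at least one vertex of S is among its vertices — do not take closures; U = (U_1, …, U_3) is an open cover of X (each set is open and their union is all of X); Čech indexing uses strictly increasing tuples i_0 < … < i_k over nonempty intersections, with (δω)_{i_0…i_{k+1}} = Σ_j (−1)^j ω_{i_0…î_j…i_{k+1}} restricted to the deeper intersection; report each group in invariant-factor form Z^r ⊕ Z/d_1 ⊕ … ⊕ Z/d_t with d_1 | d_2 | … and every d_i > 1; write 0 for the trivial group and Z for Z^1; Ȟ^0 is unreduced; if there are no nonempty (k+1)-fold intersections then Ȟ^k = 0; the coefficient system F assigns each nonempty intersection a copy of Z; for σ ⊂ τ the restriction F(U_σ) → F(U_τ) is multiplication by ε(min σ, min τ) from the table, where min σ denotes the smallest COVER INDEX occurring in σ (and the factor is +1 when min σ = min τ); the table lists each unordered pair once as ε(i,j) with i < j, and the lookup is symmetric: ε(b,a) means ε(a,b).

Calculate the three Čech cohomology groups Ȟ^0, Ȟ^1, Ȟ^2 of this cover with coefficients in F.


Ȟ^0(U;F) ≅ Z,  Ȟ^1(U;F) ≅ 0,  Ȟ^2(U;F) ≅ 0

nonempty intersections:
  U1={{x2},{x1,x2},{x2,x3},{x2,x4},{x1,x2,x3},{x1,x2,x4},{x2,x3,x4}} U2={{x1},{x3},{x4},{x1,x2},{x1,x3},{x1,x4},{x2,x3},{x2,x4},{x3,x4},{x1,x2,x3},{x1,x2,x4},{x2,x3,x4}} U3={{x1},{x1,x2},{x1,x3},{x1,x4},{x1,x2,x3},{x1,x2,x4}}
  U12={{x1,x2},{x2,x3},{x2,x4},{x1,x2,x3},{x1,x2,x4},{x2,x3,x4}} U13={{x1,x2},{x1,x2,x3},{x1,x2,x4}} U23={{x1},{x1,x2},{x1,x3},{x1,x4},{x1,x2,x3},{x1,x2,x4}}
  U123={{x1,x2},{x1,x2,x3},{x1,x2,x4}}
C dims 3,3,1; δ0: rk 2, SNF 1^2; δ1: rk 1, SNF 1^1
Ȟ^0: (3−2)−0=1 ⇒ Z
Ȟ^1: (3−1)−2=0 ⇒ 0
Ȟ^2: (1−0)−1=0 ⇒ 0


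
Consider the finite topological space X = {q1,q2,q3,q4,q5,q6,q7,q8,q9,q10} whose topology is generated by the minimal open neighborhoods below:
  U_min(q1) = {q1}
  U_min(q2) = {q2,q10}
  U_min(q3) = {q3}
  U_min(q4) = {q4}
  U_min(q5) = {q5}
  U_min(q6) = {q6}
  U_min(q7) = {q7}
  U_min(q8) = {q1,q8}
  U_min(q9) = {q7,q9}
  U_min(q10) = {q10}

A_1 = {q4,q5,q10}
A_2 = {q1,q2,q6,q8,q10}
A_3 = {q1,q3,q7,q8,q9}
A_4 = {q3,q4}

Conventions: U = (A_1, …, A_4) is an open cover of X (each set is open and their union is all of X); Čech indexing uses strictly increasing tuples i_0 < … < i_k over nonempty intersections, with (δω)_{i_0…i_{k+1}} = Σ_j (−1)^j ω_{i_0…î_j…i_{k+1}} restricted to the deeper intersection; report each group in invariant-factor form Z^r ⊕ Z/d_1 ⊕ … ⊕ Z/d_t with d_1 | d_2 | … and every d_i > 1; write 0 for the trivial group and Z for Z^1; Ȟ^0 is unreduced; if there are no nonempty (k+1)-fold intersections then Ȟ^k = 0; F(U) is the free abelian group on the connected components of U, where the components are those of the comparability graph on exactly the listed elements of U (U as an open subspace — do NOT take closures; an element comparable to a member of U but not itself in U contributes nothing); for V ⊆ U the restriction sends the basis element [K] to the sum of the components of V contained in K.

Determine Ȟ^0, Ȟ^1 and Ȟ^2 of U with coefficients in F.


cover nerve:
  A12={q10} A14={q4} A23={q1,q8} A34={q3}
components per intersection:
  A1: {q4} {q5} {q10}
  A2: {q1,q8} {q2,q10} {q6}
  A3: {q1,q8} {q3} {q7,q9}
  A4: {q3} {q4}
  A12: {q10}
  A14: {q4}
  A23: {q1,q8}
  A34: {q3}
C dims 11,4; δ0: rk 4, SNF 1^4
Ȟ^0: (11−4)−0=7 ⇒ Z^7
Ȟ^1: (4−0)−4=0 ⇒ 0
Ȟ^2: (0−0)−0=0 ⇒ 0

Ȟ^0 ≅ Z^7, Ȟ^1 ≅ 0 and Ȟ^2 ≅ 0


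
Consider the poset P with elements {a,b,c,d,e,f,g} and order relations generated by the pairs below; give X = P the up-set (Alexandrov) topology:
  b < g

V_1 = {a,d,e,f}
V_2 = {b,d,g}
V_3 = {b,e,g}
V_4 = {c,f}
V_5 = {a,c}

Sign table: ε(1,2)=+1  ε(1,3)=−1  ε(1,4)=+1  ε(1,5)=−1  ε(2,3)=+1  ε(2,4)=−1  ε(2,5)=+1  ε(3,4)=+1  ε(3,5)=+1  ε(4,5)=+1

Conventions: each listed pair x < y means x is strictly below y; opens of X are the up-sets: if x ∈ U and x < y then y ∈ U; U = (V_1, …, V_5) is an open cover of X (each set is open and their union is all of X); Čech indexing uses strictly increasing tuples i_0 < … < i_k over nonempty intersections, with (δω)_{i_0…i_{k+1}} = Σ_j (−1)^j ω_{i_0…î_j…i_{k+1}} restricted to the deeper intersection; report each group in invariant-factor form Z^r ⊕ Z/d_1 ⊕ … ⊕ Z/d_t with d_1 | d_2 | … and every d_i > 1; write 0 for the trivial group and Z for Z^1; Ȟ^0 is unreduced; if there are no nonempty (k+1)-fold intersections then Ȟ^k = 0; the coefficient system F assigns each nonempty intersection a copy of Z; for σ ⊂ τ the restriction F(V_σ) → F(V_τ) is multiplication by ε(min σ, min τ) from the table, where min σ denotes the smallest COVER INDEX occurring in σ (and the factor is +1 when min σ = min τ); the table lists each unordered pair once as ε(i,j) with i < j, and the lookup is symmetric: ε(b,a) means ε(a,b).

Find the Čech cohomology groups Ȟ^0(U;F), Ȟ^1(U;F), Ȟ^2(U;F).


intersection data:
  V12={d} V13={e} V14={f} V15={a} V23={b,g} V45={c}
C dims 5,6; δ0: rk 5, SNF 1^4·2
Ȟ^0 = (5 − 5) − 0 = 0, so Ȟ^0 ≅ 0
Ȟ^1 = (6 − 0) − 5 = 1 plus torsion [2], so Ȟ^1 ≅ Z ⊕ Z/2
Ȟ^2 = (0 − 0) − 0 = 0, so Ȟ^2 ≅ 0

Ȟ^0 ≅ 0, Ȟ^1 ≅ Z ⊕ Z/2, Ȟ^2 ≅ 0


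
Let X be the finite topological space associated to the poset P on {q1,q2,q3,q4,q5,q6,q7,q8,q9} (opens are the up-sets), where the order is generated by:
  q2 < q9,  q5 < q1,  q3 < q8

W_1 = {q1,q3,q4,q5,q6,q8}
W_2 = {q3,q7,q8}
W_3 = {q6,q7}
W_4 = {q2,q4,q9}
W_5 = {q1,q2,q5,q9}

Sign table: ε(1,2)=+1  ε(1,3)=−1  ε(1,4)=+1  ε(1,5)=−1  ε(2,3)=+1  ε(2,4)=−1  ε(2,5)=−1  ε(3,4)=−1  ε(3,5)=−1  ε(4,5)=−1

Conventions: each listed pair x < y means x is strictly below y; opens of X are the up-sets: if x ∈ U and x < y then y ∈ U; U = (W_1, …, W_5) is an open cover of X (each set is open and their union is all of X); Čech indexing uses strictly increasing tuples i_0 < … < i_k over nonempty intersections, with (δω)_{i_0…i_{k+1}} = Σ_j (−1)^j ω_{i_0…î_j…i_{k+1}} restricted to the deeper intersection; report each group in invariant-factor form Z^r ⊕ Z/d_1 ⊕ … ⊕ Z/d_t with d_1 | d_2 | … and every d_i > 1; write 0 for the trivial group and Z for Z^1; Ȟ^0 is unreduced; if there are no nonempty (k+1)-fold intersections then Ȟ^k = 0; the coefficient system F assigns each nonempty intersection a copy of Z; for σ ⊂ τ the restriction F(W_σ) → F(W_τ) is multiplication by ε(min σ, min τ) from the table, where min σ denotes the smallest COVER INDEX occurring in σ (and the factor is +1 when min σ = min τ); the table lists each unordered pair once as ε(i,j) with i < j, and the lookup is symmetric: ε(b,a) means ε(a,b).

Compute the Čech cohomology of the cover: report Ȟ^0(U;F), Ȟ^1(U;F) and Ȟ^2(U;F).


cover nerve:
  W12={q3,q8} W13={q6} W14={q4} W15={q1,q5} W23={q7} W45={q2,q9}
C dims 5,6; δ0: rk 5, SNF 1^4·2
Ȟ^0: (5−5)−0=0 ⇒ 0
Ȟ^1: (6−0)−5=1 plus torsion [2] ⇒ Z ⊕ Z/2
Ȟ^2: (0−0)−0=0 ⇒ 0

Ȟ^0 ≅ 0; Ȟ^1 ≅ Z ⊕ Z/2; Ȟ^2 ≅ 0


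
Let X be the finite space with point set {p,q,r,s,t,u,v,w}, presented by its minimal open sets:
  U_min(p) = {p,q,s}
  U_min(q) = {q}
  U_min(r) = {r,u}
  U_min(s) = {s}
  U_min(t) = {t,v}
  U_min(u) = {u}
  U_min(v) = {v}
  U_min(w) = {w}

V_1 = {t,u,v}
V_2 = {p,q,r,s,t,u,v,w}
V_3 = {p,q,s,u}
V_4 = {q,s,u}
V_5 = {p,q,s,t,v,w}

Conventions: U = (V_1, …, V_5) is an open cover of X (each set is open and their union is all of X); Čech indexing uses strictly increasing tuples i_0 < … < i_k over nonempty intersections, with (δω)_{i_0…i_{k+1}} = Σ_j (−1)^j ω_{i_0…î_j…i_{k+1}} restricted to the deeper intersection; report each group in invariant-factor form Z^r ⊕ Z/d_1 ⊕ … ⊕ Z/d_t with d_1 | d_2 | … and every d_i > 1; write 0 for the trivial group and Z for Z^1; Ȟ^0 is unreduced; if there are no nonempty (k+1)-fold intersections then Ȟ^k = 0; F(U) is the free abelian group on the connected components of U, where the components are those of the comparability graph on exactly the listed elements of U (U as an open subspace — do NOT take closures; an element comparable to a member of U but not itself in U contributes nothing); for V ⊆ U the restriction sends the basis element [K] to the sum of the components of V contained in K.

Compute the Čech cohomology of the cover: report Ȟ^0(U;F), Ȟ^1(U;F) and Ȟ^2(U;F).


intersection data:
  V12={t,u,v} V13={u} V14={u} V15={t,v} V23={p,q,s,u} V24={q,s,u} V25={p,q,s,t,v,w} V34={q,s,u} V35={p,q,s} V45={q,s}
  V123={u} V124={u} V125={t,v} V134={u} V234={q,s,u} V235={p,q,s} V245={q,s} V345={q,s}
  V1234={u} V2345={q,s}
components per intersection:
  V1: {t,v} {u}
  V2: {p,q,s} {r,u} {t,v} {w}
  V3: {p,q,s} {u}
  V4: {q} {s} {u}
  V5: {p,q,s} {t,v} {w}
  V12: {t,v} {u}
  V13: {u}
  V14: {u}
  V15: {t,v}
  V23: {p,q,s} {u}
  V24: {q} {s} {u}
  V25: {p,q,s} {t,v} {w}
  V34: {q} {s} {u}
  V35: {p,q,s}
  V45: {q} {s}
  V123: {u}
  V124: {u}
  V125: {t,v}
  V134: {u}
  V234: {q} {s} {u}
  V235: {p,q,s}
  V245: {q} {s}
  V345: {q} {s}
  V1234: {u}
  V2345: {q} {s}
C dims 14,19,12,3; δ0: rk 10, SNF 1^10; δ1: rk 9, SNF 1^9; δ2: rk 3, SNF 1^3
Ȟ^0 = (14 − 10) − 0 = 4, so Ȟ^0 ≅ Z^4
Ȟ^1 = (19 − 9) − 10 = 0, so Ȟ^1 ≅ 0
Ȟ^2 = (12 − 3) − 9 = 0, so Ȟ^2 ≅ 0

Ȟ^0 = Z^4, Ȟ^1 = 0 and Ȟ^2 = 0


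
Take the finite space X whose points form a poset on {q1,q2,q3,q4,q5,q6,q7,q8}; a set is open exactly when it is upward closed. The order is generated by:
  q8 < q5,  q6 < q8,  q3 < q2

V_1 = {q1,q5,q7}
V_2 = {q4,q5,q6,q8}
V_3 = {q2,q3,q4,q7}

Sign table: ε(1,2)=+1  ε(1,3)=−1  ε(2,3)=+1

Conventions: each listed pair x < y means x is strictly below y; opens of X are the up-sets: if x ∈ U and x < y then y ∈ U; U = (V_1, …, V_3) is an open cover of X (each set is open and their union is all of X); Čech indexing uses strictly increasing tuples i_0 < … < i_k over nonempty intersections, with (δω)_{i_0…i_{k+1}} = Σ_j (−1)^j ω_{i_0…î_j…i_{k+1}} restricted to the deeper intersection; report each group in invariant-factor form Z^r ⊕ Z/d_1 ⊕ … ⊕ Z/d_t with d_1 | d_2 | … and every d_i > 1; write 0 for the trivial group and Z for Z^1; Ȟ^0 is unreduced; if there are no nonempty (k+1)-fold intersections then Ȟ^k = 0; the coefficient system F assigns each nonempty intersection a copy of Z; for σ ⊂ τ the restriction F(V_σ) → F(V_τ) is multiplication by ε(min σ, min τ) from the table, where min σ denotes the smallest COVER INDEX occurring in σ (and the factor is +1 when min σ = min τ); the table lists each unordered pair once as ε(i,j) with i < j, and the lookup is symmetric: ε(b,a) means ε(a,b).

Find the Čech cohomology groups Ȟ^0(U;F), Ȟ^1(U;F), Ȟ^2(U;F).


cover nerve:
  V12={q5} V13={q7} V23={q4}
C dims 3,3; δ0: rk 3, SNF 1^2·2
Ȟ^0: (3−3)−0=0 ⇒ 0
Ȟ^1: (3−0)−3=0 plus torsion [2] ⇒ Z/2
Ȟ^2: (0−0)−0=0 ⇒ 0

Ȟ^0 ≅ 0, Ȟ^1 ≅ Z/2 and Ȟ^2 ≅ 0


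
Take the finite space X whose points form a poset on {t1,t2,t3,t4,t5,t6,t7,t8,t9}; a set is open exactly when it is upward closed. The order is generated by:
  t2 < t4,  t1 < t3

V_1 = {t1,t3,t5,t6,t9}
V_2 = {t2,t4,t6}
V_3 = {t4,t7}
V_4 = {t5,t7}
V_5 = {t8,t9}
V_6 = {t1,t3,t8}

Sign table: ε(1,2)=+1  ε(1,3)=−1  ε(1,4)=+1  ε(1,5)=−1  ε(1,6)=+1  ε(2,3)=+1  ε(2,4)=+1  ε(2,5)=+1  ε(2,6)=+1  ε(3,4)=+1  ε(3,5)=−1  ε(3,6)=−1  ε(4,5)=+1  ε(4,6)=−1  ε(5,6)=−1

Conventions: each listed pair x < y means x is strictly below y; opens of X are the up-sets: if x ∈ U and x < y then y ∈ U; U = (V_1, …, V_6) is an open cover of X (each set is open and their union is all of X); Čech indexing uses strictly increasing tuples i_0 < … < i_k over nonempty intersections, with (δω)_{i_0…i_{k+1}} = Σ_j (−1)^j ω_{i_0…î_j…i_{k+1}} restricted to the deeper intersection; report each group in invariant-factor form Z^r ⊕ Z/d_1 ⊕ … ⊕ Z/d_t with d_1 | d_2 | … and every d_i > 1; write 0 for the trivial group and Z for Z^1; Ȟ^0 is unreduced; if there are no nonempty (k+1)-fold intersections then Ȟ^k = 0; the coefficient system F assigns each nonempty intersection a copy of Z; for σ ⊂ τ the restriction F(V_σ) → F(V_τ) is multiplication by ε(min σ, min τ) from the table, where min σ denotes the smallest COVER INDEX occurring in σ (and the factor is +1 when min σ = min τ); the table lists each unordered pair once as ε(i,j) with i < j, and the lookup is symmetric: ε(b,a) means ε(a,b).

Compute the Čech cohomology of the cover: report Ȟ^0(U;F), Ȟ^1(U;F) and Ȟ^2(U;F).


cover nerve:
  V12={t6} V14={t5} V15={t9} V16={t1,t3} V23={t4} V34={t7} V56={t8}
C dims 6,7; δ0: rk 5, SNF 1^5
Ȟ^0: (6−5)−0=1 ⇒ Z
Ȟ^1: (7−0)−5=2 ⇒ Z^2
Ȟ^2: (0−0)−0=0 ⇒ 0

Ȟ^0(U;F) ≅ Z,  Ȟ^1(U;F) ≅ Z^2,  Ȟ^2(U;F) ≅ 0


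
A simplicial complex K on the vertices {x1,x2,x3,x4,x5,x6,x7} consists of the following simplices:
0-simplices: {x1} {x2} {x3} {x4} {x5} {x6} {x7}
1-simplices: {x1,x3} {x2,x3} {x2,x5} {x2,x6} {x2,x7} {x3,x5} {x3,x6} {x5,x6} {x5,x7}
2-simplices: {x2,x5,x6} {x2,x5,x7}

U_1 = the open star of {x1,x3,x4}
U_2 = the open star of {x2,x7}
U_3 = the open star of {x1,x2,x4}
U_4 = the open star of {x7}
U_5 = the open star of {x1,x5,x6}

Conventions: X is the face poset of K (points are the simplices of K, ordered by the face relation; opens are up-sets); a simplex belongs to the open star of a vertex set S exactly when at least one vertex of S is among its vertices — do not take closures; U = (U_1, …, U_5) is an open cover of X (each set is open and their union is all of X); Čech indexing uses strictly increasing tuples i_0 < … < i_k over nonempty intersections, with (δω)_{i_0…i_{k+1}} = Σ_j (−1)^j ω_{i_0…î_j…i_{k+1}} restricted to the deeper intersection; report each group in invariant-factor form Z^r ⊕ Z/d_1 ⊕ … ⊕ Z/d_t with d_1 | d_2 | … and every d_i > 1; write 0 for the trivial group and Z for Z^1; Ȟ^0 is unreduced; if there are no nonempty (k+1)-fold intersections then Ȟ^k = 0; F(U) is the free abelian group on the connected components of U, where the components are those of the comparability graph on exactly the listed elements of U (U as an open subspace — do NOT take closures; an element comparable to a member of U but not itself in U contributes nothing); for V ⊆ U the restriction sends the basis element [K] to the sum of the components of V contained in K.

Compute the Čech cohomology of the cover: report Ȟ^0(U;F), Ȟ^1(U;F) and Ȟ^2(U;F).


nerve of the cover:
  U1={{x1},{x3},{x4},{x1,x3},{x2,x3},{x3,x5},{x3,x6}} U2={{x2},{x7},{x2,x3},{x2,x5},{x2,x6},{x2,x7},{x5,x7},{x2,x5,x6},{x2,x5,x7}} U3={{x1},{x2},{x4},{x1,x3},{x2,x3},{x2,x5},{x2,x6},{x2,x7},{x2,x5,x6},{x2,x5,x7}} U4={{x7},{x2,x7},{x5,x7},{x2,x5,x7}} U5={{x1},{x5},{x6},{x1,x3},{x2,x5},{x2,x6},{x3,x5},{x3,x6},{x5,x6},{x5,x7},{x2,x5,x6},{x2,x5,x7}}
  U12={{x2,x3}} U13={{x1},{x4},{x1,x3},{x2,x3}} U15={{x1},{x1,x3},{x3,x5},{x3,x6}} U23={{x2},{x2,x3},{x2,x5},{x2,x6},{x2,x7},{x2,x5,x6},{x2,x5,x7}} U24={{x7},{x2,x7},{x5,x7},{x2,x5,x7}} U25={{x2,x5},{x2,x6},{x5,x7},{x2,x5,x6},{x2,x5,x7}} U34={{x2,x7},{x2,x5,x7}} U35={{x1},{x1,x3},{x2,x5},{x2,x6},{x2,x5,x6},{x2,x5,x7}} U45={{x5,x7},{x2,x5,x7}}
  U123={{x2,x3}} U135={{x1},{x1,x3}} U234={{x2,x7},{x2,x5,x7}} U235={{x2,x5},{x2,x6},{x2,x5,x6},{x2,x5,x7}} U245={{x5,x7},{x2,x5,x7}} U345={{x2,x5,x7}}
  U2345={{x2,x5,x7}}
components per intersection:
  U1: {{x1},{x3},{x1,x3},{x2,x3},{x3,x5},{x3,x6}} {{x4}}
  U2: {{x2},{x7},{x2,x3},{x2,x5},{x2,x6},{x2,x7},{x5,x7},{x2,x5,x6},{x2,x5,x7}}
  U3: {{x1},{x1,x3}} {{x2},{x2,x3},{x2,x5},{x2,x6},{x2,x7},{x2,x5,x6},{x2,x5,x7}} {{x4}}
  U4: {{x7},{x2,x7},{x5,x7},{x2,x5,x7}}
  U5: {{x1},{x1,x3}} {{x5},{x6},{x2,x5},{x2,x6},{x3,x5},{x3,x6},{x5,x6},{x5,x7},{x2,x5,x6},{x2,x5,x7}}
  U12: {{x2,x3}}
  U13: {{x1},{x1,x3}} {{x4}} {{x2,x3}}
  U15: {{x1},{x1,x3}} {{x3,x5}} {{x3,x6}}
  U23: {{x2},{x2,x3},{x2,x5},{x2,x6},{x2,x7},{x2,x5,x6},{x2,x5,x7}}
  U24: {{x7},{x2,x7},{x5,x7},{x2,x5,x7}}
  U25: {{x2,x5},{x2,x6},{x5,x7},{x2,x5,x6},{x2,x5,x7}}
  U34: {{x2,x7},{x2,x5,x7}}
  U35: {{x1},{x1,x3}} {{x2,x5},{x2,x6},{x2,x5,x6},{x2,x5,x7}}
  U45: {{x5,x7},{x2,x5,x7}}
  U123: {{x2,x3}}
  U135: {{x1},{x1,x3}}
  U234: {{x2,x7},{x2,x5,x7}}
  U235: {{x2,x5},{x2,x6},{x2,x5,x6},{x2,x5,x7}}
  U245: {{x5,x7},{x2,x5,x7}}
  U345: {{x2,x5,x7}}
  U2345: {{x2,x5,x7}}
C dims 9,14,6,1; δ0: rk 7, SNF 1^7; δ1: rk 5, SNF 1^5; δ2: rk 1, SNF 1^1
Ȟ^0 = (9 − 7) − 0 = 2, so Ȟ^0 ≅ Z^2
Ȟ^1 = (14 − 5) − 7 = 2, so Ȟ^1 ≅ Z^2
Ȟ^2 = (6 − 1) − 5 = 0, so Ȟ^2 ≅ 0

Ȟ^0 ≅ Z^2; Ȟ^1 ≅ Z^2; Ȟ^2 ≅ 0
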